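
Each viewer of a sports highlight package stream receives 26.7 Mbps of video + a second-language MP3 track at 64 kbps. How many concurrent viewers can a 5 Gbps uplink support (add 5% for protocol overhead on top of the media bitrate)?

Audio: 64 kbps = 0.064 Mbps.
Per-viewer media rate: 26.764 Mbps.
On the wire with 5% overhead: 28.102 Mbps.
5 Gbps = 5,000 Mbps; 5,000 / 28.102 = 177.92 → 177 viewers.

177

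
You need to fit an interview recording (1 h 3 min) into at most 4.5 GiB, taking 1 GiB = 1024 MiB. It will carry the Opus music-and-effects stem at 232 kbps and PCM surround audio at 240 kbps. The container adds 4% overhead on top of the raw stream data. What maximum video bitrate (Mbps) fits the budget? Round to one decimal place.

9.4 Mbps

Budget: 4.5 GiB = 38654.7 Mb.
Stream payload after overhead: 38654.7 / 1.04 = 37168.0 Mb.
1 h 3 min = 63 min = 3780 s
Total bitrate budget: 37168.0 Mb / 3780 s = 9.833 Mbps.
Audio total: 232 + 240 = 472 kbps = 0.472 Mbps.
Video: 9.833 − 0.472 = 9.361 Mbps.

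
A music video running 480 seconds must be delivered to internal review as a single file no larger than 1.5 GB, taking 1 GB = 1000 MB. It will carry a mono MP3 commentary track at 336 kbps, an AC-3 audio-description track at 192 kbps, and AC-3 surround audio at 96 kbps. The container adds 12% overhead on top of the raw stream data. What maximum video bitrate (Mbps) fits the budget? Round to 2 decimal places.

Budget: 1.5 GB = 12000.0 Mb.
Stream payload after overhead: 12000.0 / 1.12 = 10714.3 Mb.
Total bitrate budget: 10714.3 Mb / 480 s = 22.321 Mbps.
Audio total: 336 + 192 + 96 = 624 kbps = 0.624 Mbps.
Video: 22.321 − 0.624 = 21.697 Mbps.

21.70 Mbps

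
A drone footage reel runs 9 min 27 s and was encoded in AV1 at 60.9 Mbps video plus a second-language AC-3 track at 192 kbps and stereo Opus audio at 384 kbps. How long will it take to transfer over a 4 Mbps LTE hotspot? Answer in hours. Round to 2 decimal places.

2.42 hours

9 min 27 s = 567 s
Audio total: 192 + 384 = 576 kbps = 0.576 Mbps.
Total bitrate: 61.476 Mbps.
File: 61.476 Mbps × 567 s = 34856.9 Mb.
At 4 Mbps: 34856.9 / 4 = 8714.2 s ≈ 2.42 hours.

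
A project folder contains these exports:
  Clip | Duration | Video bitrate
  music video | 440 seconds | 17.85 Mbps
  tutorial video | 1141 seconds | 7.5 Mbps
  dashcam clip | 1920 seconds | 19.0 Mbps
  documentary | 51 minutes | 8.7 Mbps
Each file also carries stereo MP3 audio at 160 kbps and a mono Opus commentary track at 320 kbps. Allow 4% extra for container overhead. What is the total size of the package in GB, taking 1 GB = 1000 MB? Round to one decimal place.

Audio total: 160 + 320 = 480 kbps = 0.480 Mbps.
music video: 18.330 Mbps × 440 s × 1.04 = 8387.8 Mb
tutorial video: 7.980 Mbps × 1141 s × 1.04 = 9469.4 Mb
dashcam clip: 19.480 Mbps × 1920 s × 1.04 = 38897.7 Mb
documentary: 9.180 Mbps × 3060 s × 1.04 = 29214.4 Mb
Total: 85969.3 Mb = 10746.2 MB.
= 10.75 GB.

10.7 GB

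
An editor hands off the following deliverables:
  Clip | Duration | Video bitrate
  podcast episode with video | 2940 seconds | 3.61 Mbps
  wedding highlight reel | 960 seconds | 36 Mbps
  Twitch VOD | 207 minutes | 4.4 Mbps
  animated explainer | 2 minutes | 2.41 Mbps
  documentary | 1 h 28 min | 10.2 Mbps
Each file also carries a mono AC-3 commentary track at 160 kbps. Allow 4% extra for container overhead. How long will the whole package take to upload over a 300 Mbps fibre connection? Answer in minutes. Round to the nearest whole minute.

9 minutes

Audio: 160 kbps = 0.160 Mbps.
podcast episode with video: 3.770 Mbps × 2940 s × 1.04 = 11527.2 Mb
wedding highlight reel: 36.160 Mbps × 960 s × 1.04 = 36102.1 Mb
Twitch VOD: 4.560 Mbps × 12420 s × 1.04 = 58900.6 Mb
animated explainer: 2.570 Mbps × 120 s × 1.04 = 320.7 Mb
documentary: 10.360 Mbps × 5280 s × 1.04 = 56888.8 Mb
Total: 163739.5 Mb = 20467.4 MB.
At 300 Mbps: 163739.5 / 300 = 546 s ≈ 9.1 minutes.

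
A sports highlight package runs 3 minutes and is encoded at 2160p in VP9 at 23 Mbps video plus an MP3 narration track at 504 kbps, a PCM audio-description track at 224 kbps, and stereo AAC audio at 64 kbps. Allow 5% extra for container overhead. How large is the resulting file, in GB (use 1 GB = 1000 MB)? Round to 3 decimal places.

0.562 GB

3 min = 180 s
Audio total: 504 + 224 + 64 = 792 kbps = 0.792 Mbps.
Total bitrate: 23 + 0.792 = 23.792 Mbps.
Stream data: 23.792 Mbps × 180 s = 4282.6 Mb.
With 5% container overhead: ×1.05.
4,497 Mb ÷ 8 = 562.1 MB → 0.5621 GB.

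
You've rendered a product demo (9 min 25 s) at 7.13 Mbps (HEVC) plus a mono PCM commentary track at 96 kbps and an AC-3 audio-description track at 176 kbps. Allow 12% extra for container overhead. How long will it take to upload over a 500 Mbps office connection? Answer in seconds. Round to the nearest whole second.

9 min 25 s = 565 s
Audio total: 96 + 176 = 272 kbps = 0.272 Mbps.
Total bitrate: 7.402 Mbps.
File: 7.402 Mbps × 565 s = 4182.1 Mb.
With 12% container overhead: ×1.12. → 4684.0 Mb.
At 500 Mbps: 4684.0 / 500 = 9.4 s ≈ 9.37 seconds.

9 seconds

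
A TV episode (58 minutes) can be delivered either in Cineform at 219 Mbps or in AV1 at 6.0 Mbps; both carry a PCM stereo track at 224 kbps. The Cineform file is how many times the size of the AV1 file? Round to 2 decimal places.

58 min = 3480 s
Audio: 224 kbps = 0.224 Mbps.
Cineform: 219.224 Mbps × 3480 s = 762899.5 Mb = 95.362 GB.
AV1: 6.224 Mbps × 3480 s = 21659.5 Mb = 2.707 GB.
Ratio: 95.362 / 2.707 = 35.222.

35.22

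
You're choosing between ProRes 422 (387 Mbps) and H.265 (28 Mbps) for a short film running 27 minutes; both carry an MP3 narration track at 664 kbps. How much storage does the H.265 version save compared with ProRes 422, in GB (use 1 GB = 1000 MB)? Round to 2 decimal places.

27 min = 1620 s
Audio: 664 kbps = 0.664 Mbps.
ProRes 422: 387.664 Mbps × 1620 s = 628015.7 Mb = 78.502 GB.
H.265: 28.664 Mbps × 1620 s = 46435.7 Mb = 5.804 GB.
Saving: 78.502 − 5.804 = 72.698 GB.

72.70 GB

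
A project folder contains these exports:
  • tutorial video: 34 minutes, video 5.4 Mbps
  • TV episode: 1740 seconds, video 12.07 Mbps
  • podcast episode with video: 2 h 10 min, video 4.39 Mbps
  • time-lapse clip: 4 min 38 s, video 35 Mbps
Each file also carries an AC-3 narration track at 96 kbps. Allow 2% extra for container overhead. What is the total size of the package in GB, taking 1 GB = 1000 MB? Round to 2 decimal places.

9.83 GB

Audio: 96 kbps = 0.096 Mbps.
tutorial video: 5.496 Mbps × 2040 s × 1.02 = 11436.1 Mb
TV episode: 12.166 Mbps × 1740 s × 1.02 = 21592.2 Mb
podcast episode with video: 4.486 Mbps × 7800 s × 1.02 = 35690.6 Mb
time-lapse clip: 35.096 Mbps × 278 s × 1.02 = 9951.8 Mb
Total: 78670.7 Mb = 9833.8 MB.
= 9.834 GB.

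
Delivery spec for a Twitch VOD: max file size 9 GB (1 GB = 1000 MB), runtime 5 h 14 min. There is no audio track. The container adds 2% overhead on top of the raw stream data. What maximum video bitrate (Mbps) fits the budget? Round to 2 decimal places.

3.75 Mbps

Budget: 9 GB = 72000.0 Mb.
Stream payload after overhead: 72000.0 / 1.02 = 70588.2 Mb.
5 h 14 min = 314 min = 18840 s
Total bitrate budget: 70588.2 Mb / 18840 s = 3.747 Mbps.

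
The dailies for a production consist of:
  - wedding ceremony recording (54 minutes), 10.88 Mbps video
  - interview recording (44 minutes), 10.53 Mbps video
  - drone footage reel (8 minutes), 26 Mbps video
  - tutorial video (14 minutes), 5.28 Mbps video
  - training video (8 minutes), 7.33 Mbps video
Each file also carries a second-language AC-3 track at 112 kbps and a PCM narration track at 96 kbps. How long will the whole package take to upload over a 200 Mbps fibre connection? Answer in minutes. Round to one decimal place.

Audio total: 112 + 96 = 208 kbps = 0.208 Mbps.
wedding ceremony recording: 11.088 Mbps × 3240 s = 35925.1 Mb
interview recording: 10.738 Mbps × 2640 s = 28348.3 Mb
drone footage reel: 26.208 Mbps × 480 s = 12579.8 Mb
tutorial video: 5.488 Mbps × 840 s = 4609.9 Mb
training video: 7.538 Mbps × 480 s = 3618.2 Mb
Total: 85081.4 Mb = 10635.2 MB.
At 200 Mbps: 85081.4 / 200 = 425 s ≈ 7.09 minutes.

7.1 minutes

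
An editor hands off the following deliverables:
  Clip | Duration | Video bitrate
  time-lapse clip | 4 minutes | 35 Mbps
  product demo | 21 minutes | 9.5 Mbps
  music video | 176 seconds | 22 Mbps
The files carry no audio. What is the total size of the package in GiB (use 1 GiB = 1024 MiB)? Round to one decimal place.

2.8 GiB

time-lapse clip: 35.000 Mbps × 240 s = 8400.0 Mb
product demo: 9.500 Mbps × 1260 s = 11970.0 Mb
music video: 22.000 Mbps × 176 s = 3872.0 Mb
Total: 24242.0 Mb = 3030.2 MB.
= 2.822 GiB.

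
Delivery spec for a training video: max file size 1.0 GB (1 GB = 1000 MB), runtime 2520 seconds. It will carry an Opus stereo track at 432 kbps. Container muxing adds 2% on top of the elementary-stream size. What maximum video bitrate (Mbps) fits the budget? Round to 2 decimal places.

2.68 Mbps

Budget: 1.0 GB = 8000.0 Mb.
Stream payload after overhead: 8000.0 / 1.02 = 7843.1 Mb.
Total bitrate budget: 7843.1 Mb / 2520 s = 3.112 Mbps.
Audio: 432 kbps = 0.432 Mbps.
Video: 3.112 − 0.432 = 2.680 Mbps.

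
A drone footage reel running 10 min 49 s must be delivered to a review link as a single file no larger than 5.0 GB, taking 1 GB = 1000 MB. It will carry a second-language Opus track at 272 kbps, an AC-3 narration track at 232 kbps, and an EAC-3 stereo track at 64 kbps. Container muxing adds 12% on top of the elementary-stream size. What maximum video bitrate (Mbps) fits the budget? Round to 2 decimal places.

54.46 Mbps

Budget: 5.0 GB = 40000.0 Mb.
Stream payload after overhead: 40000.0 / 1.12 = 35714.3 Mb.
10 min 49 s = 649 s
Total bitrate budget: 35714.3 Mb / 649 s = 55.030 Mbps.
Audio total: 272 + 232 + 64 = 568 kbps = 0.568 Mbps.
Video: 55.030 − 0.568 = 54.462 Mbps.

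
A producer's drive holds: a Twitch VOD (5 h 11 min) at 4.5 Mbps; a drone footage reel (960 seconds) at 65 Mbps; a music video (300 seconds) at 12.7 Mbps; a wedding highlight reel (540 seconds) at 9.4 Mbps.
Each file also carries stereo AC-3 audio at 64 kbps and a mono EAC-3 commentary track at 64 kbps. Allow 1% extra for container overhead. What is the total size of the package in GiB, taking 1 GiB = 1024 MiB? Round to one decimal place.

18.6 GiB

Audio total: 64 + 64 = 128 kbps = 0.128 Mbps.
Twitch VOD: 4.628 Mbps × 18660 s × 1.01 = 87222.1 Mb
drone footage reel: 65.128 Mbps × 960 s × 1.01 = 63148.1 Mb
music video: 12.828 Mbps × 300 s × 1.01 = 3886.9 Mb
wedding highlight reel: 9.528 Mbps × 540 s × 1.01 = 5196.6 Mb
Total: 159453.6 Mb = 19931.7 MB.
= 18.56 GiB.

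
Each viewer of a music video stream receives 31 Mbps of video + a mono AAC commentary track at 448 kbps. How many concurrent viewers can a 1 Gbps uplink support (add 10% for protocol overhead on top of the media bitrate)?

Audio: 448 kbps = 0.448 Mbps.
Per-viewer media rate: 31.448 Mbps.
On the wire with 10% overhead: 34.593 Mbps.
1 Gbps = 1,000 Mbps; 1,000 / 34.593 = 28.91 → 28 viewers.

28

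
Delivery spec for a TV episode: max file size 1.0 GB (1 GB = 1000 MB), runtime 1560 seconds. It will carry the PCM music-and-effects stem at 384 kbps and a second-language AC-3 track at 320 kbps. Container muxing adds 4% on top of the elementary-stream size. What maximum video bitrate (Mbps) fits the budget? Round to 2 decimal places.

Budget: 1.0 GB = 8000.0 Mb.
Stream payload after overhead: 8000.0 / 1.04 = 7692.3 Mb.
Total bitrate budget: 7692.3 Mb / 1560 s = 4.931 Mbps.
Audio total: 384 + 320 = 704 kbps = 0.704 Mbps.
Video: 4.931 − 0.704 = 4.227 Mbps.

4.23 Mbps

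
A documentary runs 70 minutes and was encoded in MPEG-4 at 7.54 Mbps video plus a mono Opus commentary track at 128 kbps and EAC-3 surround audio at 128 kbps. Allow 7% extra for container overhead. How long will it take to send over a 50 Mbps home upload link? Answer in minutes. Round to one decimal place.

11.7 minutes

70 min = 4200 s
Audio total: 128 + 128 = 256 kbps = 0.256 Mbps.
Total bitrate: 7.796 Mbps.
File: 7.796 Mbps × 4200 s = 32743.2 Mb.
With 7% container overhead: ×1.07. → 35035.2 Mb.
At 50 Mbps: 35035.2 / 50 = 700.7 s ≈ 11.7 minutes.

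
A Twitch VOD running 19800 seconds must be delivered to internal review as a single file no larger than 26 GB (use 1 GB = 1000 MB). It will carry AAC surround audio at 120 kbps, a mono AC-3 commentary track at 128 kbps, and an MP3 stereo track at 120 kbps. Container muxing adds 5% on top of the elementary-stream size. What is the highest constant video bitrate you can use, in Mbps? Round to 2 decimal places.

9.64 Mbps

Budget: 26 GB = 208000.0 Mb.
Stream payload after overhead: 208000.0 / 1.05 = 198095.2 Mb.
Total bitrate budget: 198095.2 Mb / 19800 s = 10.005 Mbps.
Audio total: 120 + 128 + 120 = 368 kbps = 0.368 Mbps.
Video: 10.005 − 0.368 = 9.637 Mbps.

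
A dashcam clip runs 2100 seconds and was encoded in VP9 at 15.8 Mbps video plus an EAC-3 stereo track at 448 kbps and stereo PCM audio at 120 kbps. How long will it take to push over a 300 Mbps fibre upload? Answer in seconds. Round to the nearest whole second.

115 seconds

Audio total: 448 + 120 = 568 kbps = 0.568 Mbps.
Total bitrate: 16.368 Mbps.
File: 16.368 Mbps × 2100 s = 34372.8 Mb.
At 300 Mbps: 34372.8 / 300 = 114.6 s ≈ 115 seconds.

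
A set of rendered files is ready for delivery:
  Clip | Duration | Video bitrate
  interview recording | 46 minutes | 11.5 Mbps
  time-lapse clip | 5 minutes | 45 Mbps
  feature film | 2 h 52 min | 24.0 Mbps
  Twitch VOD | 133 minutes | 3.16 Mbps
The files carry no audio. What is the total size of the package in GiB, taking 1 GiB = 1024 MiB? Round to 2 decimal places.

37.04 GiB

interview recording: 11.500 Mbps × 2760 s = 31740.0 Mb
time-lapse clip: 45.000 Mbps × 300 s = 13500.0 Mb
feature film: 24.000 Mbps × 10320 s = 247680.0 Mb
Twitch VOD: 3.160 Mbps × 7980 s = 25216.8 Mb
Total: 318136.8 Mb = 39767.1 MB.
= 37.04 GiB.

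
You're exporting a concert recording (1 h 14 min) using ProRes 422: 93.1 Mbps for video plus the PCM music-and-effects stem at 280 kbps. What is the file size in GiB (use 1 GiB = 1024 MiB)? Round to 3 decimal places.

48.267 GiB

1 h 14 min = 74 min = 4440 s
Audio: 280 kbps = 0.280 Mbps.
Total bitrate: 93.1 + 0.280 = 93.380 Mbps.
Stream data: 93.380 Mbps × 4440 s = 414607.2 Mb.
414,607 Mb = 51,825,900,000 bytes ÷ 1,073,741,824 = 48.27 GiB.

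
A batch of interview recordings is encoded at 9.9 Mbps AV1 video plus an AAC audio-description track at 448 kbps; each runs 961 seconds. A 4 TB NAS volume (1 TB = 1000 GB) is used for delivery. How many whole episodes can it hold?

3217

Audio: 448 kbps = 0.448 Mbps.
Total bitrate: 10.348 Mbps.
Per item: 10.348 Mbps × 961 s = 9,944 Mb = 1,243 MB.
Capacity: 4 TB = 32,000,000 Mb; 3217.88 items → 3217 complete.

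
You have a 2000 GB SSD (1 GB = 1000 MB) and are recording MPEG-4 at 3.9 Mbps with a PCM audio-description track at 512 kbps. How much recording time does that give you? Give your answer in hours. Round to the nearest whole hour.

Audio: 512 kbps = 0.512 Mbps.
Total bitrate: 3.9 + 0.512 = 4.412 Mbps.
Capacity: 2000 GB = 16,000,000 Mb.
Recording time: 16,000,000 / 4.412 = 3,626,473 s ≈ 1,007 hours.

1007 hours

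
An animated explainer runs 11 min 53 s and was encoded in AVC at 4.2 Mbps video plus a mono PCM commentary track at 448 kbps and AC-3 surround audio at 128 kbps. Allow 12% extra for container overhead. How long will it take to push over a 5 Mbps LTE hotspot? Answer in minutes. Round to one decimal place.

12.7 minutes

11 min 53 s = 713 s
Audio total: 448 + 128 = 576 kbps = 0.576 Mbps.
Total bitrate: 4.776 Mbps.
File: 4.776 Mbps × 713 s = 3405.3 Mb.
With 12% container overhead: ×1.12. → 3813.9 Mb.
At 5 Mbps: 3813.9 / 5 = 762.8 s ≈ 12.7 minutes.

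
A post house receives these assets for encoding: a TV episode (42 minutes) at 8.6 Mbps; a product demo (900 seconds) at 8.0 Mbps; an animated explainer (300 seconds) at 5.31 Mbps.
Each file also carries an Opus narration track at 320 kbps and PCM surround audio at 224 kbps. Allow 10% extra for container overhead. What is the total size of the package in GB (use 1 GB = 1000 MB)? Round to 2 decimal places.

4.47 GB

Audio total: 320 + 224 = 544 kbps = 0.544 Mbps.
TV episode: 9.144 Mbps × 2520 s × 1.10 = 25347.2 Mb
product demo: 8.544 Mbps × 900 s × 1.10 = 8458.6 Mb
animated explainer: 5.854 Mbps × 300 s × 1.10 = 1931.8 Mb
Total: 35737.5 Mb = 4467.2 MB.
= 4.467 GB.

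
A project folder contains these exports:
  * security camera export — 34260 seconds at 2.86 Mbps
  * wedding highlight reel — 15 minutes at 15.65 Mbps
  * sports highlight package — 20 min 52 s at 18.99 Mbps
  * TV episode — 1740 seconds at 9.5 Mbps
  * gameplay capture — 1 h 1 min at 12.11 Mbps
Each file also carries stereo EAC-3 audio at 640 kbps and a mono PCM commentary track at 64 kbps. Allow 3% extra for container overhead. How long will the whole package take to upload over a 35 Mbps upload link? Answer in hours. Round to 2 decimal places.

1.85 hours

Audio total: 640 + 64 = 704 kbps = 0.704 Mbps.
security camera export: 3.564 Mbps × 34260 s × 1.03 = 125765.7 Mb
wedding highlight reel: 16.354 Mbps × 900 s × 1.03 = 15160.2 Mb
sports highlight package: 19.694 Mbps × 1252 s × 1.03 = 25396.6 Mb
TV episode: 10.204 Mbps × 1740 s × 1.03 = 18287.6 Mb
gameplay capture: 12.814 Mbps × 3660 s × 1.03 = 48306.2 Mb
Total: 232916.3 Mb = 29114.5 MB.
At 35 Mbps: 232916.3 / 35 = 6655 s ≈ 1.85 hours.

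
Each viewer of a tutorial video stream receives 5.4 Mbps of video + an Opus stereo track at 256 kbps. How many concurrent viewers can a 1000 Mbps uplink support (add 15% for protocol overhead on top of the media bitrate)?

Audio: 256 kbps = 0.256 Mbps.
Per-viewer media rate: 5.656 Mbps.
On the wire with 15% overhead: 6.504 Mbps.
1000 Mbps = 1,000 Mbps; 1,000 / 6.504 = 153.74 → 153 viewers.

153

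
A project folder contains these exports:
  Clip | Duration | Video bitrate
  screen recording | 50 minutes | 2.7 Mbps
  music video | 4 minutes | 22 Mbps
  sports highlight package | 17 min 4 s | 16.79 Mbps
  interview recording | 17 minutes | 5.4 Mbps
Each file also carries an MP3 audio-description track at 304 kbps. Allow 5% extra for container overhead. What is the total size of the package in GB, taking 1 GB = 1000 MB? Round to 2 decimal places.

Audio: 304 kbps = 0.304 Mbps.
screen recording: 3.004 Mbps × 3000 s × 1.05 = 9462.6 Mb
music video: 22.304 Mbps × 240 s × 1.05 = 5620.6 Mb
sports highlight package: 17.094 Mbps × 1024 s × 1.05 = 18379.5 Mb
interview recording: 5.704 Mbps × 1020 s × 1.05 = 6109.0 Mb
Total: 39571.7 Mb = 4946.5 MB.
= 4.946 GB.

4.95 GB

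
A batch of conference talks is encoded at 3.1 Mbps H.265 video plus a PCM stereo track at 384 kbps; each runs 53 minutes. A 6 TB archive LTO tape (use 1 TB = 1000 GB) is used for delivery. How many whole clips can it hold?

4332

53 min = 3180 s
Audio: 384 kbps = 0.384 Mbps.
Total bitrate: 3.484 Mbps.
Per item: 3.484 Mbps × 3180 s = 11,079 Mb = 1,385 MB.
Capacity: 6 TB = 48,000,000 Mb; 4332.47 items → 4332 complete.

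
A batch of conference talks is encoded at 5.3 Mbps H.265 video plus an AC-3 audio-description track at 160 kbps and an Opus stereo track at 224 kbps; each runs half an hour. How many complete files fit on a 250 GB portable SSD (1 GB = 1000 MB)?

195

30 min = 1800 s
Audio total: 160 + 224 = 384 kbps = 0.384 Mbps.
Total bitrate: 5.684 Mbps.
Per item: 5.684 Mbps × 1800 s = 10,231 Mb = 1,279 MB.
Capacity: 250 GB = 2,000,000 Mb; 195.48 items → 195 complete.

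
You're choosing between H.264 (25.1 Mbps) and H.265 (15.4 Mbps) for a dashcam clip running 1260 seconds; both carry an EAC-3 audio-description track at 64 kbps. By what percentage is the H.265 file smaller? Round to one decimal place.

Audio: 64 kbps = 0.064 Mbps.
H.264: 25.164 Mbps × 1260 s = 31706.6 Mb = 3.691 GiB.
H.265: 15.464 Mbps × 1260 s = 19484.6 Mb = 2.268 GiB.
Reduction: (1 − 2.268/3.691) × 100 = 38.55%.

38.5%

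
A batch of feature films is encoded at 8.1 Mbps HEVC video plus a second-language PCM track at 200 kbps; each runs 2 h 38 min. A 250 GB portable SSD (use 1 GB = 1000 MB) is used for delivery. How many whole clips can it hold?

2 h 38 min = 158 min = 9480 s
Audio: 200 kbps = 0.200 Mbps.
Total bitrate: 8.300 Mbps.
Per item: 8.300 Mbps × 9480 s = 78,684 Mb = 9,836 MB.
Capacity: 250 GB = 2,000,000 Mb; 25.42 items → 25 complete.

25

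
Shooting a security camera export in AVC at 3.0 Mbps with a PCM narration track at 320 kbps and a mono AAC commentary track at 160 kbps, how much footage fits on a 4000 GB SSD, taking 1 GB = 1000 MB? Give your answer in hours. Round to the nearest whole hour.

Audio total: 320 + 160 = 480 kbps = 0.480 Mbps.
Total bitrate: 3.0 + 0.480 = 3.480 Mbps.
Capacity: 4000 GB = 32,000,000 Mb.
Recording time: 32,000,000 / 3.480 = 9,195,402 s ≈ 2,554 hours.

2554 hours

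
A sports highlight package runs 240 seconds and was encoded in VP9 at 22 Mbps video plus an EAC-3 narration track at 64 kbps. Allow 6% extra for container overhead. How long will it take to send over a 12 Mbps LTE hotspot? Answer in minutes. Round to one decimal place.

Audio: 64 kbps = 0.064 Mbps.
Total bitrate: 22.064 Mbps.
File: 22.064 Mbps × 240 s = 5295.4 Mb.
With 6% container overhead: ×1.06. → 5613.1 Mb.
At 12 Mbps: 5613.1 / 12 = 467.8 s ≈ 7.8 minutes.

7.8 minutes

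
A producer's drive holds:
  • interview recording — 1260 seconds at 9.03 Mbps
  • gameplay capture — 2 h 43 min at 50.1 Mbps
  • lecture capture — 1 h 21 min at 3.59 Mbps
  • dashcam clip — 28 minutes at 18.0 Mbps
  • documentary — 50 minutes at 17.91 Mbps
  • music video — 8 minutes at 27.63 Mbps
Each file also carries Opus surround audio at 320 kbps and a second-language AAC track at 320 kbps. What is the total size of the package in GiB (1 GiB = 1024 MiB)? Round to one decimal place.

Audio total: 320 + 320 = 640 kbps = 0.640 Mbps.
interview recording: 9.670 Mbps × 1260 s = 12184.2 Mb
gameplay capture: 50.740 Mbps × 9780 s = 496237.2 Mb
lecture capture: 4.230 Mbps × 4860 s = 20557.8 Mb
dashcam clip: 18.640 Mbps × 1680 s = 31315.2 Mb
documentary: 18.550 Mbps × 3000 s = 55650.0 Mb
music video: 28.270 Mbps × 480 s = 13569.6 Mb
Total: 629514.0 Mb = 78689.2 MB.
= 73.29 GiB.

73.3 GiB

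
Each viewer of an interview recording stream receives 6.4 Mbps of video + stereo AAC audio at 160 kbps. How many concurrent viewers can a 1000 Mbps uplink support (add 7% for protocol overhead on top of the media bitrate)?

Audio: 160 kbps = 0.160 Mbps.
Per-viewer media rate: 6.560 Mbps.
On the wire with 7% overhead: 7.019 Mbps.
1000 Mbps = 1,000 Mbps; 1,000 / 7.019 = 142.47 → 142 viewers.

142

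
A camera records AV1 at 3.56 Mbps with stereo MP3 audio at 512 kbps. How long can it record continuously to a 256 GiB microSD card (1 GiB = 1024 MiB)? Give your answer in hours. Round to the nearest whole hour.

150 hours

Audio: 512 kbps = 0.512 Mbps.
Total bitrate: 3.56 + 0.512 = 4.072 Mbps.
Capacity: 256 GiB = 2,199,023 Mb.
Recording time: 2,199,023 / 4.072 = 540,035 s ≈ 150 hours.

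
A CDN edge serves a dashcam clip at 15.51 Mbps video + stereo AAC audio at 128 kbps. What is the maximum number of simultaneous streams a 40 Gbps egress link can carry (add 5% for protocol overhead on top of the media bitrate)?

Audio: 128 kbps = 0.128 Mbps.
Per-viewer media rate: 15.638 Mbps.
On the wire with 5% overhead: 16.420 Mbps.
40 Gbps = 40,000 Mbps; 40,000 / 16.420 = 2436.07 → 2436 viewers.

2436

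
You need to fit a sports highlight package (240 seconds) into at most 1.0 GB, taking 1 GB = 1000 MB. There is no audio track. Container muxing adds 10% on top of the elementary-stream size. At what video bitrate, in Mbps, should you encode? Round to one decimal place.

Budget: 1.0 GB = 8000.0 Mb.
Stream payload after overhead: 8000.0 / 1.10 = 7272.7 Mb.
Total bitrate budget: 7272.7 Mb / 240 s = 30.303 Mbps.

30.3 Mbps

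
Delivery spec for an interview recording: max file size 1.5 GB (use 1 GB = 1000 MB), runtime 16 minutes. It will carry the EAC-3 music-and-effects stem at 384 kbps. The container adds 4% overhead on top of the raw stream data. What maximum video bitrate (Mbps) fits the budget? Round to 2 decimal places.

11.64 Mbps

Budget: 1.5 GB = 12000.0 Mb.
Stream payload after overhead: 12000.0 / 1.04 = 11538.5 Mb.
16 min = 960 s
Total bitrate budget: 11538.5 Mb / 960 s = 12.019 Mbps.
Audio: 384 kbps = 0.384 Mbps.
Video: 12.019 − 0.384 = 11.635 Mbps.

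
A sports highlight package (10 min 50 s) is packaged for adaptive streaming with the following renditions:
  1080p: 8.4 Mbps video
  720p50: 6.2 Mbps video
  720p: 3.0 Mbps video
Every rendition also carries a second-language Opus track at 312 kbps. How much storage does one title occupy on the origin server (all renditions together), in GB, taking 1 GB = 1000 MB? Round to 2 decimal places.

1.51 GB

10 min 50 s = 650 s
Audio: 312 kbps = 0.312 Mbps.
Sum of rendition bitrates: (8.4+0.312) + (6.2+0.312) + (3.0+0.312) = 18.536 Mbps.
× 650 s = 12,048 Mb = 1,506 MB = 1.506 GB.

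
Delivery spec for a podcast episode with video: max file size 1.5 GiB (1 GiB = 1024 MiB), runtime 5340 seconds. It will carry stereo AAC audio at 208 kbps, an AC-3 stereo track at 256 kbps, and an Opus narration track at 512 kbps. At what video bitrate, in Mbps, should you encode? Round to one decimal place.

1.4 Mbps

Budget: 1.5 GiB = 12884.9 Mb.
Total bitrate budget: 12884.9 Mb / 5340 s = 2.413 Mbps.
Audio total: 208 + 256 + 512 = 976 kbps = 0.976 Mbps.
Video: 2.413 − 0.976 = 1.437 Mbps.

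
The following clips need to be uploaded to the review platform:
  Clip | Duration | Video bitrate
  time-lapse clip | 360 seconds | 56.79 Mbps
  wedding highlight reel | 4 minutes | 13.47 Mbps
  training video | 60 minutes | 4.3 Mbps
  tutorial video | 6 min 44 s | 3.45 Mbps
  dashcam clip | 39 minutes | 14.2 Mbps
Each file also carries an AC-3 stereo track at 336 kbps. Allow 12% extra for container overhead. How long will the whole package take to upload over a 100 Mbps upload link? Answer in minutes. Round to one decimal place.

Audio: 336 kbps = 0.336 Mbps.
time-lapse clip: 57.126 Mbps × 360 s × 1.12 = 23033.2 Mb
wedding highlight reel: 13.806 Mbps × 240 s × 1.12 = 3711.1 Mb
training video: 4.636 Mbps × 3600 s × 1.12 = 18692.4 Mb
tutorial video: 3.786 Mbps × 404 s × 1.12 = 1713.1 Mb
dashcam clip: 14.536 Mbps × 2340 s × 1.12 = 38095.9 Mb
Total: 85245.6 Mb = 10655.7 MB.
At 100 Mbps: 85245.6 / 100 = 852 s ≈ 14.2 minutes.

14.2 minutes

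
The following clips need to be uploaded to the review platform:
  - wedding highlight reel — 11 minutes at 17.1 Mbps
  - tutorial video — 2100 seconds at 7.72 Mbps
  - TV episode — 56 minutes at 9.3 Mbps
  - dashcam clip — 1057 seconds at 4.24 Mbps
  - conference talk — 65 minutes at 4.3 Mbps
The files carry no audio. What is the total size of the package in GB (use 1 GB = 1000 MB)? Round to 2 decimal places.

wedding highlight reel: 17.100 Mbps × 660 s = 11286.0 Mb
tutorial video: 7.720 Mbps × 2100 s = 16212.0 Mb
TV episode: 9.300 Mbps × 3360 s = 31248.0 Mb
dashcam clip: 4.240 Mbps × 1057 s = 4481.7 Mb
conference talk: 4.300 Mbps × 3900 s = 16770.0 Mb
Total: 79997.7 Mb = 9999.7 MB.
= 10.000 GB.

10.00 GB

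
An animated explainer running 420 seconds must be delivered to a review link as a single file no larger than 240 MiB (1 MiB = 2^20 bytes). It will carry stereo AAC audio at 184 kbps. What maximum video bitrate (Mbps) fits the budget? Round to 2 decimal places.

Budget: 240 MiB = 2013.3 Mb.
Total bitrate budget: 2013.3 Mb / 420 s = 4.793 Mbps.
Audio: 184 kbps = 0.184 Mbps.
Video: 4.793 − 0.184 = 4.609 Mbps.

4.61 Mbps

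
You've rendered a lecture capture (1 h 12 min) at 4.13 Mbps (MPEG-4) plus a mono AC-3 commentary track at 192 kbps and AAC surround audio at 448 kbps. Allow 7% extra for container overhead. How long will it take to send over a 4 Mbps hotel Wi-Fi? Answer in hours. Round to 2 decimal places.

1 h 12 min = 72 min = 4320 s
Audio total: 192 + 448 = 640 kbps = 0.640 Mbps.
Total bitrate: 4.770 Mbps.
File: 4.770 Mbps × 4320 s = 20606.4 Mb.
With 7% container overhead: ×1.07. → 22048.8 Mb.
At 4 Mbps: 22048.8 / 4 = 5512.2 s ≈ 1.53 hours.

1.53 hours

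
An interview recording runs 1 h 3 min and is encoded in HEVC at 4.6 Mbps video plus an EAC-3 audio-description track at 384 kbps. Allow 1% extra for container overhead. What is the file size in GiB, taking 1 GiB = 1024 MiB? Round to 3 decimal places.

2.215 GiB

1 h 3 min = 63 min = 3780 s
Audio: 384 kbps = 0.384 Mbps.
Total bitrate: 4.6 + 0.384 = 4.984 Mbps.
Stream data: 4.984 Mbps × 3780 s = 18839.5 Mb.
With 1% container overhead: ×1.01.
19,028 Mb = 2,378,489,400 bytes ÷ 1,073,741,824 = 2.215 GiB.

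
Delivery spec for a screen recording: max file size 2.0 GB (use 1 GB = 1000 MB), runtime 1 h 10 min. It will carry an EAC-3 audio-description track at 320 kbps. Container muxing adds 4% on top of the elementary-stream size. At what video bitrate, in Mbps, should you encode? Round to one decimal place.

Budget: 2.0 GB = 16000.0 Mb.
Stream payload after overhead: 16000.0 / 1.04 = 15384.6 Mb.
1 h 10 min = 70 min = 4200 s
Total bitrate budget: 15384.6 Mb / 4200 s = 3.663 Mbps.
Audio: 320 kbps = 0.320 Mbps.
Video: 3.663 − 0.320 = 3.343 Mbps.

3.3 Mbps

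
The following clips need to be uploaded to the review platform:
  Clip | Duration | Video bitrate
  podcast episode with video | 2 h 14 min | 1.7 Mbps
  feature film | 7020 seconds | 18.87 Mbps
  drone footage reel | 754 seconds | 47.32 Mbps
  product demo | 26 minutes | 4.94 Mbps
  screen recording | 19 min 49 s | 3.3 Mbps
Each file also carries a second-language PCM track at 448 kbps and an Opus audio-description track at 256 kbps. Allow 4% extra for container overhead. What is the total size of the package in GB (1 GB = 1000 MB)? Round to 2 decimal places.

26.85 GB

Audio total: 448 + 256 = 704 kbps = 0.704 Mbps.
podcast episode with video: 2.404 Mbps × 8040 s × 1.04 = 20101.3 Mb
feature film: 19.574 Mbps × 7020 s × 1.04 = 142905.9 Mb
drone footage reel: 48.024 Mbps × 754 s × 1.04 = 37658.5 Mb
product demo: 5.644 Mbps × 1560 s × 1.04 = 9156.8 Mb
screen recording: 4.004 Mbps × 1189 s × 1.04 = 4951.2 Mb
Total: 214773.7 Mb = 26846.7 MB.
= 26.85 GB.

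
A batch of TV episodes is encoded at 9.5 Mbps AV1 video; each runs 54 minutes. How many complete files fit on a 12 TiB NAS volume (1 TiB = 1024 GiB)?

54 min = 3240 s
Per item: 9.500 Mbps × 3240 s = 30,780 Mb = 3,848 MB.
Capacity: 12 TiB = 105,553,116 Mb; 3429.28 items → 3429 complete.

3429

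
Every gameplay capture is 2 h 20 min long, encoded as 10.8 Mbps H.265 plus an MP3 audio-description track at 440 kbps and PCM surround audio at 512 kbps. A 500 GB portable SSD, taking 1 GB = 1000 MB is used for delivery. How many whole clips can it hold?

2 h 20 min = 140 min = 8400 s
Audio total: 440 + 512 = 952 kbps = 0.952 Mbps.
Total bitrate: 11.752 Mbps.
Per item: 11.752 Mbps × 8400 s = 98,717 Mb = 12,340 MB.
Capacity: 500 GB = 4,000,000 Mb; 40.52 items → 40 complete.

40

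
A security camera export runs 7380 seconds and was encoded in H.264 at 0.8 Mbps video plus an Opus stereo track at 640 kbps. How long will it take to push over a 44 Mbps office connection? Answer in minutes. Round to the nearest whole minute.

4 minutes

Audio: 640 kbps = 0.640 Mbps.
Total bitrate: 1.440 Mbps.
File: 1.440 Mbps × 7380 s = 10627.2 Mb.
At 44 Mbps: 10627.2 / 44 = 241.5 s ≈ 4.03 minutes.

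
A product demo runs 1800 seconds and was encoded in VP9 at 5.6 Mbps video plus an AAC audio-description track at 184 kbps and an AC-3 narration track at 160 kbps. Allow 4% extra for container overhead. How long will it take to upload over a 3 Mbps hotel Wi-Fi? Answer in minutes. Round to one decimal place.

61.8 minutes

Audio total: 184 + 160 = 344 kbps = 0.344 Mbps.
Total bitrate: 5.944 Mbps.
File: 5.944 Mbps × 1800 s = 10699.2 Mb.
With 4% container overhead: ×1.04. → 11127.2 Mb.
At 3 Mbps: 11127.2 / 3 = 3709.1 s ≈ 61.8 minutes.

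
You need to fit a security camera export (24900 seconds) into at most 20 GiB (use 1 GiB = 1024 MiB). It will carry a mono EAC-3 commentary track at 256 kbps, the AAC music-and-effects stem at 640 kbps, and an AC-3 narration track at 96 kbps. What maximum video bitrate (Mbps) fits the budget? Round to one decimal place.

5.9 Mbps

Budget: 20 GiB = 171798.7 Mb.
Total bitrate budget: 171798.7 Mb / 24900 s = 6.900 Mbps.
Audio total: 256 + 640 + 96 = 992 kbps = 0.992 Mbps.
Video: 6.900 − 0.992 = 5.908 Mbps.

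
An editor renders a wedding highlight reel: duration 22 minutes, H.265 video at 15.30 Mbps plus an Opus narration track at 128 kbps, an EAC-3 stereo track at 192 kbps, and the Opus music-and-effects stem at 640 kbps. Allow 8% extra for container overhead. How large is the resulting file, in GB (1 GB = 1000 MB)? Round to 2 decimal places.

22 min = 1320 s
Audio total: 128 + 192 + 640 = 960 kbps = 0.960 Mbps.
Total bitrate: 15.30 + 0.960 = 16.260 Mbps.
Stream data: 16.260 Mbps × 1320 s = 21463.2 Mb.
With 8% container overhead: ×1.08.
23,180 Mb ÷ 8 = 2,898 MB → 2.898 GB.

2.90 GB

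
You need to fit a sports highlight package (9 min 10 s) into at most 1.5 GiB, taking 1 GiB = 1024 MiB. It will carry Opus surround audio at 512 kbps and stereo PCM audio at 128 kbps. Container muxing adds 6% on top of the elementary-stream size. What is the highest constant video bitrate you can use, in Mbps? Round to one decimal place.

21.5 Mbps

Budget: 1.5 GiB = 12884.9 Mb.
Stream payload after overhead: 12884.9 / 1.06 = 12155.6 Mb.
9 min 10 s = 550 s
Total bitrate budget: 12155.6 Mb / 550 s = 22.101 Mbps.
Audio total: 512 + 128 = 640 kbps = 0.640 Mbps.
Video: 22.101 − 0.640 = 21.461 Mbps.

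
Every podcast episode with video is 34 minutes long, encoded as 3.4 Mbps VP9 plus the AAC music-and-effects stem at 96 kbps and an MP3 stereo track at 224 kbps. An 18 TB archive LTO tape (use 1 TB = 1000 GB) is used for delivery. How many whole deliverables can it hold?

18975

34 min = 2040 s
Audio total: 96 + 224 = 320 kbps = 0.320 Mbps.
Total bitrate: 3.720 Mbps.
Per item: 3.720 Mbps × 2040 s = 7,589 Mb = 948.6 MB.
Capacity: 18 TB = 144,000,000 Mb; 18975.33 items → 18975 complete.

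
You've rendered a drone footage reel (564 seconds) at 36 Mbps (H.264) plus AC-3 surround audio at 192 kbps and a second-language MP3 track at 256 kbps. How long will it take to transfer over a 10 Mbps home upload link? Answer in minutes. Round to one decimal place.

34.3 minutes

Audio total: 192 + 256 = 448 kbps = 0.448 Mbps.
Total bitrate: 36.448 Mbps.
File: 36.448 Mbps × 564 s = 20556.7 Mb.
At 10 Mbps: 20556.7 / 10 = 2055.7 s ≈ 34.3 minutes.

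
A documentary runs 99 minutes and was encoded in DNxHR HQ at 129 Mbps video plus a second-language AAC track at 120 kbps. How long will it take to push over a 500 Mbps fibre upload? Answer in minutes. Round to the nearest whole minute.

26 minutes

99 min = 5940 s
Audio: 120 kbps = 0.120 Mbps.
Total bitrate: 129.120 Mbps.
File: 129.120 Mbps × 5940 s = 766972.8 Mb.
At 500 Mbps: 766972.8 / 500 = 1533.9 s ≈ 25.6 minutes.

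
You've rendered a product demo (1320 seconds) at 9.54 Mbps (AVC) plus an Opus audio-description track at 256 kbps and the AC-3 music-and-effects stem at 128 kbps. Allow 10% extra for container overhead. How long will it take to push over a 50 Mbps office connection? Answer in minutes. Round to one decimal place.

Audio total: 256 + 128 = 384 kbps = 0.384 Mbps.
Total bitrate: 9.924 Mbps.
File: 9.924 Mbps × 1320 s = 13099.7 Mb.
With 10% container overhead: ×1.10. → 14409.6 Mb.
At 50 Mbps: 14409.6 / 50 = 288.2 s ≈ 4.8 minutes.

4.8 minutes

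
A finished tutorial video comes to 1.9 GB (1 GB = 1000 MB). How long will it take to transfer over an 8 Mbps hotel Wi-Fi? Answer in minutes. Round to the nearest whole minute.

32 minutes

File: 1.9 GB = 15200.0 Mb.
At 8 Mbps: 15200.0 / 8 = 1900.0 s ≈ 31.7 minutes.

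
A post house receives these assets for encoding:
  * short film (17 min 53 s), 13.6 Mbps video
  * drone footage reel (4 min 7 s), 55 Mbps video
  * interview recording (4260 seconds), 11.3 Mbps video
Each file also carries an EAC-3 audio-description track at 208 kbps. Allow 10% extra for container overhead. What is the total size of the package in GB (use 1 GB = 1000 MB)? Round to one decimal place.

10.7 GB

Audio: 208 kbps = 0.208 Mbps.
short film: 13.808 Mbps × 1073 s × 1.10 = 16297.6 Mb
drone footage reel: 55.208 Mbps × 247 s × 1.10 = 15000.0 Mb
interview recording: 11.508 Mbps × 4260 s × 1.10 = 53926.5 Mb
Total: 85224.1 Mb = 10653.0 MB.
= 10.65 GB.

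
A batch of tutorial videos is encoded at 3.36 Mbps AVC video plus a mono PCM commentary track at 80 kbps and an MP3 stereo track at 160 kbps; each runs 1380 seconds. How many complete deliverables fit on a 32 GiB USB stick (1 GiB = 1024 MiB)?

Audio total: 80 + 160 = 240 kbps = 0.240 Mbps.
Total bitrate: 3.600 Mbps.
Per item: 3.600 Mbps × 1380 s = 4,968 Mb = 621.0 MB.
Capacity: 32 GiB = 274,878 Mb; 55.33 items → 55 complete.

55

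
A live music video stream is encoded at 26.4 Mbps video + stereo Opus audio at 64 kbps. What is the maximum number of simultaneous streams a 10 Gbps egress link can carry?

Audio: 64 kbps = 0.064 Mbps.
Per-viewer media rate: 26.464 Mbps.
10 Gbps = 10,000 Mbps; 10,000 / 26.464 = 377.87 → 377 viewers.

377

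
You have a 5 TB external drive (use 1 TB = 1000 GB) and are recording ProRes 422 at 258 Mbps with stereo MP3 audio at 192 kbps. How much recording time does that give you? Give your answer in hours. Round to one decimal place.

Audio: 192 kbps = 0.192 Mbps.
Total bitrate: 258 + 0.192 = 258.192 Mbps.
Capacity: 5 TB = 40,000,000 Mb.
Recording time: 40,000,000 / 258.192 = 154,923 s ≈ 43.0 hours.

43.0 hours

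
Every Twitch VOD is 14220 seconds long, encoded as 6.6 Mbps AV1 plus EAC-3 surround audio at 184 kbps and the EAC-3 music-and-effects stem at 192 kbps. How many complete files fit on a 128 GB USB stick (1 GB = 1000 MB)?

10

Audio total: 184 + 192 = 376 kbps = 0.376 Mbps.
Total bitrate: 6.976 Mbps.
Per item: 6.976 Mbps × 14220 s = 99,199 Mb = 12,400 MB.
Capacity: 128 GB = 1,024,000 Mb; 10.32 items → 10 complete.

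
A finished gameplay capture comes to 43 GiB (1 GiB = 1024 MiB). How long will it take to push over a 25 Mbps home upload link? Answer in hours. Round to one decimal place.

4.1 hours

File: 43 GiB = 369367.2 Mb.
At 25 Mbps: 369367.2 / 25 = 14774.7 s ≈ 4.1 hours.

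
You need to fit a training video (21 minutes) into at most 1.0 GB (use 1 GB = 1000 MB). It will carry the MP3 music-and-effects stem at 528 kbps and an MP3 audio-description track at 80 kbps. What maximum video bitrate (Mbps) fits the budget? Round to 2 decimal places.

Budget: 1.0 GB = 8000.0 Mb.
21 min = 1260 s
Total bitrate budget: 8000.0 Mb / 1260 s = 6.349 Mbps.
Audio total: 528 + 80 = 608 kbps = 0.608 Mbps.
Video: 6.349 − 0.608 = 5.741 Mbps.

5.74 Mbps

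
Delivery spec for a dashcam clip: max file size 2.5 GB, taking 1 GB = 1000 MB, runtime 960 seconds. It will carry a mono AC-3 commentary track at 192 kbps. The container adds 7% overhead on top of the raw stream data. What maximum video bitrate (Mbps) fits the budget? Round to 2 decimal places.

19.28 Mbps

Budget: 2.5 GB = 20000.0 Mb.
Stream payload after overhead: 20000.0 / 1.07 = 18691.6 Mb.
Total bitrate budget: 18691.6 Mb / 960 s = 19.470 Mbps.
Audio: 192 kbps = 0.192 Mbps.
Video: 19.470 − 0.192 = 19.278 Mbps.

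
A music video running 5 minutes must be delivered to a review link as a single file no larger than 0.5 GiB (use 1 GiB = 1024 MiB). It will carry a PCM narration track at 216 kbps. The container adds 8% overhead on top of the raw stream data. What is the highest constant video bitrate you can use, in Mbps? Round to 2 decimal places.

Budget: 0.5 GiB = 4295.0 Mb.
Stream payload after overhead: 4295.0 / 1.08 = 3976.8 Mb.
5 min = 300 s
Total bitrate budget: 3976.8 Mb / 300 s = 13.256 Mbps.
Audio: 216 kbps = 0.216 Mbps.
Video: 13.256 − 0.216 = 13.040 Mbps.

13.04 Mbps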